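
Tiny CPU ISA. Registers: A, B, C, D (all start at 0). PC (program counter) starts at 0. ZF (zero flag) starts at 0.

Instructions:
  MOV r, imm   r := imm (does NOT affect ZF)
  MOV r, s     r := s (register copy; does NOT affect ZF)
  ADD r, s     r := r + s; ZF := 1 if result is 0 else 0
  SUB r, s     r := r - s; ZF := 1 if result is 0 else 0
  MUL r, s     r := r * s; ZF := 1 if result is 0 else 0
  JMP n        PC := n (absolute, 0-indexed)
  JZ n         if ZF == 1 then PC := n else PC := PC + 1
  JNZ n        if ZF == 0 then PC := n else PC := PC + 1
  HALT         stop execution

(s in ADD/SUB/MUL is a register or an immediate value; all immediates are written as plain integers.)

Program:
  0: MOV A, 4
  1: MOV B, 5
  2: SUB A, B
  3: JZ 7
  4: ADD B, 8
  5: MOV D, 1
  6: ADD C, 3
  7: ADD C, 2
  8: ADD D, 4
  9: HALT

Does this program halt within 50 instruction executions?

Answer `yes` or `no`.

Answer: yes

Derivation:
Step 1: PC=0 exec 'MOV A, 4'. After: A=4 B=0 C=0 D=0 ZF=0 PC=1
Step 2: PC=1 exec 'MOV B, 5'. After: A=4 B=5 C=0 D=0 ZF=0 PC=2
Step 3: PC=2 exec 'SUB A, B'. After: A=-1 B=5 C=0 D=0 ZF=0 PC=3
Step 4: PC=3 exec 'JZ 7'. After: A=-1 B=5 C=0 D=0 ZF=0 PC=4
Step 5: PC=4 exec 'ADD B, 8'. After: A=-1 B=13 C=0 D=0 ZF=0 PC=5
Step 6: PC=5 exec 'MOV D, 1'. After: A=-1 B=13 C=0 D=1 ZF=0 PC=6
Step 7: PC=6 exec 'ADD C, 3'. After: A=-1 B=13 C=3 D=1 ZF=0 PC=7
Step 8: PC=7 exec 'ADD C, 2'. After: A=-1 B=13 C=5 D=1 ZF=0 PC=8
Step 9: PC=8 exec 'ADD D, 4'. After: A=-1 B=13 C=5 D=5 ZF=0 PC=9
Step 10: PC=9 exec 'HALT'. After: A=-1 B=13 C=5 D=5 ZF=0 PC=9 HALTED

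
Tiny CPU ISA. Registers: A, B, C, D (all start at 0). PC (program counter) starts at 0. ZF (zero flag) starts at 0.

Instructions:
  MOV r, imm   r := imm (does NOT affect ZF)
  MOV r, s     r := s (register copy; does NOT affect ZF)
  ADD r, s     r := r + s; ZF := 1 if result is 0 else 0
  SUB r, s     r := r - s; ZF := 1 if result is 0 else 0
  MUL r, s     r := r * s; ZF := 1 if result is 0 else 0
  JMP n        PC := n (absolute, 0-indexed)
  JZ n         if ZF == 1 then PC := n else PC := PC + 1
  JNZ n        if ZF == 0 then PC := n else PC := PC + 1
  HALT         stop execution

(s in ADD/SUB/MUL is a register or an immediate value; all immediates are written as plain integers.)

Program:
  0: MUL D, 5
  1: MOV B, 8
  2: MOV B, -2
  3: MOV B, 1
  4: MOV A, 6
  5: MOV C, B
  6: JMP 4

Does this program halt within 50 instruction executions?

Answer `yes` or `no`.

Answer: no

Derivation:
Step 1: PC=0 exec 'MUL D, 5'. After: A=0 B=0 C=0 D=0 ZF=1 PC=1
Step 2: PC=1 exec 'MOV B, 8'. After: A=0 B=8 C=0 D=0 ZF=1 PC=2
Step 3: PC=2 exec 'MOV B, -2'. After: A=0 B=-2 C=0 D=0 ZF=1 PC=3
Step 4: PC=3 exec 'MOV B, 1'. After: A=0 B=1 C=0 D=0 ZF=1 PC=4
Step 5: PC=4 exec 'MOV A, 6'. After: A=6 B=1 C=0 D=0 ZF=1 PC=5
Step 6: PC=5 exec 'MOV C, B'. After: A=6 B=1 C=1 D=0 ZF=1 PC=6
Step 7: PC=6 exec 'JMP 4'. After: A=6 B=1 C=1 D=0 ZF=1 PC=4
Step 8: PC=4 exec 'MOV A, 6'. After: A=6 B=1 C=1 D=0 ZF=1 PC=5
Step 9: PC=5 exec 'MOV C, B'. After: A=6 B=1 C=1 D=0 ZF=1 PC=6
State after step 9 equals state after step 6: the program is in a cycle of length 3 and will never halt.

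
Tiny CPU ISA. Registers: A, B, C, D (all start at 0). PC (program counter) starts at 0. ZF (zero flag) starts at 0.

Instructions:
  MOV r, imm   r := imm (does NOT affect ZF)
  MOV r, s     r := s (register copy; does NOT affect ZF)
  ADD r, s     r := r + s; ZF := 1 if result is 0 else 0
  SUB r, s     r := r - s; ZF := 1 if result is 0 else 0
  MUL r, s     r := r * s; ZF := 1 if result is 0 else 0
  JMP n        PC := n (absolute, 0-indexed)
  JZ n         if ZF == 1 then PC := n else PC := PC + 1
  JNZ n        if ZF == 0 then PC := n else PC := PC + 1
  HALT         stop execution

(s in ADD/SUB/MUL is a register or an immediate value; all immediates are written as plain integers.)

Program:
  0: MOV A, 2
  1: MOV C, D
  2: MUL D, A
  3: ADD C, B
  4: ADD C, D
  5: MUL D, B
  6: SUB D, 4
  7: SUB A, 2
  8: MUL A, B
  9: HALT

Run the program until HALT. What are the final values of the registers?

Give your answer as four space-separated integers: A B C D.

Step 1: PC=0 exec 'MOV A, 2'. After: A=2 B=0 C=0 D=0 ZF=0 PC=1
Step 2: PC=1 exec 'MOV C, D'. After: A=2 B=0 C=0 D=0 ZF=0 PC=2
Step 3: PC=2 exec 'MUL D, A'. After: A=2 B=0 C=0 D=0 ZF=1 PC=3
Step 4: PC=3 exec 'ADD C, B'. After: A=2 B=0 C=0 D=0 ZF=1 PC=4
Step 5: PC=4 exec 'ADD C, D'. After: A=2 B=0 C=0 D=0 ZF=1 PC=5
Step 6: PC=5 exec 'MUL D, B'. After: A=2 B=0 C=0 D=0 ZF=1 PC=6
Step 7: PC=6 exec 'SUB D, 4'. After: A=2 B=0 C=0 D=-4 ZF=0 PC=7
Step 8: PC=7 exec 'SUB A, 2'. After: A=0 B=0 C=0 D=-4 ZF=1 PC=8
Step 9: PC=8 exec 'MUL A, B'. After: A=0 B=0 C=0 D=-4 ZF=1 PC=9
Step 10: PC=9 exec 'HALT'. After: A=0 B=0 C=0 D=-4 ZF=1 PC=9 HALTED

Answer: 0 0 0 -4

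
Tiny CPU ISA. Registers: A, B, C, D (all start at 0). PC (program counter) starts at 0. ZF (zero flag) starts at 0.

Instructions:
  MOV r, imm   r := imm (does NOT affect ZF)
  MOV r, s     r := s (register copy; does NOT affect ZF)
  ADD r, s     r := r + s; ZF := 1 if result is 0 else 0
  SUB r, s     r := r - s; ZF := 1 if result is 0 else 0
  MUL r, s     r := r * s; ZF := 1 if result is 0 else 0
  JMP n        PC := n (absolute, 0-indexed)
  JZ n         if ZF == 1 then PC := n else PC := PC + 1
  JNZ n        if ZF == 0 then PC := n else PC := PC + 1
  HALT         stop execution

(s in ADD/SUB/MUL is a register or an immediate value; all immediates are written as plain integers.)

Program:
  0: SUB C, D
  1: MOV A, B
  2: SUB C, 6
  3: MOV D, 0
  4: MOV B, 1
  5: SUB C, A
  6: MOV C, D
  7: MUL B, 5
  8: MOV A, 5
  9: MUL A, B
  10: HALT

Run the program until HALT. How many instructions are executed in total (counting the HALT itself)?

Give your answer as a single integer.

Answer: 11

Derivation:
Step 1: PC=0 exec 'SUB C, D'. After: A=0 B=0 C=0 D=0 ZF=1 PC=1
Step 2: PC=1 exec 'MOV A, B'. After: A=0 B=0 C=0 D=0 ZF=1 PC=2
Step 3: PC=2 exec 'SUB C, 6'. After: A=0 B=0 C=-6 D=0 ZF=0 PC=3
Step 4: PC=3 exec 'MOV D, 0'. After: A=0 B=0 C=-6 D=0 ZF=0 PC=4
Step 5: PC=4 exec 'MOV B, 1'. After: A=0 B=1 C=-6 D=0 ZF=0 PC=5
Step 6: PC=5 exec 'SUB C, A'. After: A=0 B=1 C=-6 D=0 ZF=0 PC=6
Step 7: PC=6 exec 'MOV C, D'. After: A=0 B=1 C=0 D=0 ZF=0 PC=7
Step 8: PC=7 exec 'MUL B, 5'. After: A=0 B=5 C=0 D=0 ZF=0 PC=8
Step 9: PC=8 exec 'MOV A, 5'. After: A=5 B=5 C=0 D=0 ZF=0 PC=9
Step 10: PC=9 exec 'MUL A, B'. After: A=25 B=5 C=0 D=0 ZF=0 PC=10
Step 11: PC=10 exec 'HALT'. After: A=25 B=5 C=0 D=0 ZF=0 PC=10 HALTED
Total instructions executed: 11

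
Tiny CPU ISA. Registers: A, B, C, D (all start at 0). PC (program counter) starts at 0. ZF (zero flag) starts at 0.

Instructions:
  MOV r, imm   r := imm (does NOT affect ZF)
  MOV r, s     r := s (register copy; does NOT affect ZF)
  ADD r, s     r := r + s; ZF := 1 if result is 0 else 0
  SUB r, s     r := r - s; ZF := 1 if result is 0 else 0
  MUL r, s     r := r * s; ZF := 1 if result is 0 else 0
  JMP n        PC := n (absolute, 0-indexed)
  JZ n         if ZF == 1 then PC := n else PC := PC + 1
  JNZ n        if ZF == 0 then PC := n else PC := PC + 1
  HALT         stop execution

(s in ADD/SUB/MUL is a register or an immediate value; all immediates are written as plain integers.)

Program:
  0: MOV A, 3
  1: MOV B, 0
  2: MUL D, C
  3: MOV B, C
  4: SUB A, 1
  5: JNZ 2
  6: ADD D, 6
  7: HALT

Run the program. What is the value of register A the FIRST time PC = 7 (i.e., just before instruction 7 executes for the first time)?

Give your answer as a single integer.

Step 1: PC=0 exec 'MOV A, 3'. After: A=3 B=0 C=0 D=0 ZF=0 PC=1
Step 2: PC=1 exec 'MOV B, 0'. After: A=3 B=0 C=0 D=0 ZF=0 PC=2
Step 3: PC=2 exec 'MUL D, C'. After: A=3 B=0 C=0 D=0 ZF=1 PC=3
Step 4: PC=3 exec 'MOV B, C'. After: A=3 B=0 C=0 D=0 ZF=1 PC=4
Step 5: PC=4 exec 'SUB A, 1'. After: A=2 B=0 C=0 D=0 ZF=0 PC=5
Step 6: PC=5 exec 'JNZ 2'. After: A=2 B=0 C=0 D=0 ZF=0 PC=2
Step 7: PC=2 exec 'MUL D, C'. After: A=2 B=0 C=0 D=0 ZF=1 PC=3
Step 8: PC=3 exec 'MOV B, C'. After: A=2 B=0 C=0 D=0 ZF=1 PC=4
Step 9: PC=4 exec 'SUB A, 1'. After: A=1 B=0 C=0 D=0 ZF=0 PC=5
Step 10: PC=5 exec 'JNZ 2'. After: A=1 B=0 C=0 D=0 ZF=0 PC=2
Step 11: PC=2 exec 'MUL D, C'. After: A=1 B=0 C=0 D=0 ZF=1 PC=3
Step 12: PC=3 exec 'MOV B, C'. After: A=1 B=0 C=0 D=0 ZF=1 PC=4
Step 13: PC=4 exec 'SUB A, 1'. After: A=0 B=0 C=0 D=0 ZF=1 PC=5
Step 14: PC=5 exec 'JNZ 2'. After: A=0 B=0 C=0 D=0 ZF=1 PC=6
Step 15: PC=6 exec 'ADD D, 6'. After: A=0 B=0 C=0 D=6 ZF=0 PC=7
First time PC=7: A=0

0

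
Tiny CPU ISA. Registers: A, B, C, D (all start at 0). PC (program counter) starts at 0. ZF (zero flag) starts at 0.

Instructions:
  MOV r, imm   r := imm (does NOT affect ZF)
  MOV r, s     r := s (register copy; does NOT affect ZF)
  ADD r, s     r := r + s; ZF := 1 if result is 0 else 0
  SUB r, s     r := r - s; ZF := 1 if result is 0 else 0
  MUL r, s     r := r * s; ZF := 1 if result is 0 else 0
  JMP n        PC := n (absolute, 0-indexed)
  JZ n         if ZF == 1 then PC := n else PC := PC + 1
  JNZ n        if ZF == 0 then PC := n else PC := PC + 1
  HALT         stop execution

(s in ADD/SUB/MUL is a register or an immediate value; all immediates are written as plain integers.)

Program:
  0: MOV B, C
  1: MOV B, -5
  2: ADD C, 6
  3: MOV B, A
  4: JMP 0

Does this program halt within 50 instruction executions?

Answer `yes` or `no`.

Answer: no

Derivation:
Step 1: PC=0 exec 'MOV B, C'. After: A=0 B=0 C=0 D=0 ZF=0 PC=1
Step 2: PC=1 exec 'MOV B, -5'. After: A=0 B=-5 C=0 D=0 ZF=0 PC=2
Step 3: PC=2 exec 'ADD C, 6'. After: A=0 B=-5 C=6 D=0 ZF=0 PC=3
Step 4: PC=3 exec 'MOV B, A'. After: A=0 B=0 C=6 D=0 ZF=0 PC=4
Step 5: PC=4 exec 'JMP 0'. After: A=0 B=0 C=6 D=0 ZF=0 PC=0
Step 6: PC=0 exec 'MOV B, C'. After: A=0 B=6 C=6 D=0 ZF=0 PC=1
Step 7: PC=1 exec 'MOV B, -5'. After: A=0 B=-5 C=6 D=0 ZF=0 PC=2
Step 8: PC=2 exec 'ADD C, 6'. After: A=0 B=-5 C=12 D=0 ZF=0 PC=3
Step 9: PC=3 exec 'MOV B, A'. After: A=0 B=0 C=12 D=0 ZF=0 PC=4
Step 10: PC=4 exec 'JMP 0'. After: A=0 B=0 C=12 D=0 ZF=0 PC=0
Step 11: PC=0 exec 'MOV B, C'. After: A=0 B=12 C=12 D=0 ZF=0 PC=1
Step 12: PC=1 exec 'MOV B, -5'. After: A=0 B=-5 C=12 D=0 ZF=0 PC=2
Step 13: PC=2 exec 'ADD C, 6'. After: A=0 B=-5 C=18 D=0 ZF=0 PC=3
Step 14: PC=3 exec 'MOV B, A'. After: A=0 B=0 C=18 D=0 ZF=0 PC=4
Step 15: PC=4 exec 'JMP 0'. After: A=0 B=0 C=18 D=0 ZF=0 PC=0
After 50 steps: not halted. PC revisits the same instructions with no path to HALT; will never halt.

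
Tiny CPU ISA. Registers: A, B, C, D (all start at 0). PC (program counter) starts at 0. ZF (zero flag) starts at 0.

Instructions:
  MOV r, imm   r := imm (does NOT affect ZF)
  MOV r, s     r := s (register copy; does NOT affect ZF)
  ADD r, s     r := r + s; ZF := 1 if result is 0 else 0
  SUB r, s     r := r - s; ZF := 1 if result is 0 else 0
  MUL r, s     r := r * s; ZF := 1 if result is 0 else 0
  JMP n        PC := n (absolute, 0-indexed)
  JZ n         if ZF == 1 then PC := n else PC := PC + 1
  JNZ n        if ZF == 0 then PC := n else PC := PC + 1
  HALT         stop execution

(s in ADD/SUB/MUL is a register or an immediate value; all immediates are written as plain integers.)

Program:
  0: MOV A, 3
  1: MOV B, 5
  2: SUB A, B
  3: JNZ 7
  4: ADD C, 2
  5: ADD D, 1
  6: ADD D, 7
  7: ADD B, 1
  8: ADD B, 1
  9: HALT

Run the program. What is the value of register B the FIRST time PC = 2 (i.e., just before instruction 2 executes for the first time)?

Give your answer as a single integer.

Step 1: PC=0 exec 'MOV A, 3'. After: A=3 B=0 C=0 D=0 ZF=0 PC=1
Step 2: PC=1 exec 'MOV B, 5'. After: A=3 B=5 C=0 D=0 ZF=0 PC=2
First time PC=2: B=5

5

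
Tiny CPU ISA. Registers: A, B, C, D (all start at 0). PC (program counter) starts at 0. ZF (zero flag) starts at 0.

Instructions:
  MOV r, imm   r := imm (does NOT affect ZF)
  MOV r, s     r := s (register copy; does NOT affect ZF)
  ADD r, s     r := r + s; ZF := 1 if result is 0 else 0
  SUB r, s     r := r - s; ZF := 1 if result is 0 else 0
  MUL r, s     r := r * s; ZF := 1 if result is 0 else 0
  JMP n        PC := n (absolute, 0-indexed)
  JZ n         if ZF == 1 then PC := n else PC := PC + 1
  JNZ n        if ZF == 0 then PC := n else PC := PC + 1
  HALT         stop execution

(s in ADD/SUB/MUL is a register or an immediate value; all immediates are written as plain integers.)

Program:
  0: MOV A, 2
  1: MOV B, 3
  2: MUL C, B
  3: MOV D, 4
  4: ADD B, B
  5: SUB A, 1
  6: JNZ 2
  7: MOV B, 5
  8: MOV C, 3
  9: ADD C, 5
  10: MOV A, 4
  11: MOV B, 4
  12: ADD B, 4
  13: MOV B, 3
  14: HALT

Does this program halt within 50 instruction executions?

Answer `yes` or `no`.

Answer: yes

Derivation:
Step 1: PC=0 exec 'MOV A, 2'. After: A=2 B=0 C=0 D=0 ZF=0 PC=1
Step 2: PC=1 exec 'MOV B, 3'. After: A=2 B=3 C=0 D=0 ZF=0 PC=2
Step 3: PC=2 exec 'MUL C, B'. After: A=2 B=3 C=0 D=0 ZF=1 PC=3
Step 4: PC=3 exec 'MOV D, 4'. After: A=2 B=3 C=0 D=4 ZF=1 PC=4
Step 5: PC=4 exec 'ADD B, B'. After: A=2 B=6 C=0 D=4 ZF=0 PC=5
Step 6: PC=5 exec 'SUB A, 1'. After: A=1 B=6 C=0 D=4 ZF=0 PC=6
Step 7: PC=6 exec 'JNZ 2'. After: A=1 B=6 C=0 D=4 ZF=0 PC=2
Step 8: PC=2 exec 'MUL C, B'. After: A=1 B=6 C=0 D=4 ZF=1 PC=3
Step 9: PC=3 exec 'MOV D, 4'. After: A=1 B=6 C=0 D=4 ZF=1 PC=4
Step 10: PC=4 exec 'ADD B, B'. After: A=1 B=12 C=0 D=4 ZF=0 PC=5
Step 11: PC=5 exec 'SUB A, 1'. After: A=0 B=12 C=0 D=4 ZF=1 PC=6
Step 12: PC=6 exec 'JNZ 2'. After: A=0 B=12 C=0 D=4 ZF=1 PC=7
Step 13: PC=7 exec 'MOV B, 5'. After: A=0 B=5 C=0 D=4 ZF=1 PC=8
Step 14: PC=8 exec 'MOV C, 3'. After: A=0 B=5 C=3 D=4 ZF=1 PC=9
Step 15: PC=9 exec 'ADD C, 5'. After: A=0 B=5 C=8 D=4 ZF=0 PC=10
Step 16: PC=10 exec 'MOV A, 4'. After: A=4 B=5 C=8 D=4 ZF=0 PC=11
Step 17: PC=11 exec 'MOV B, 4'. After: A=4 B=4 C=8 D=4 ZF=0 PC=12
Step 18: PC=12 exec 'ADD B, 4'. After: A=4 B=8 C=8 D=4 ZF=0 PC=13
Step 19: PC=13 exec 'MOV B, 3'. After: A=4 B=3 C=8 D=4 ZF=0 PC=14
Step 20: PC=14 exec 'HALT'. After: A=4 B=3 C=8 D=4 ZF=0 PC=14 HALTED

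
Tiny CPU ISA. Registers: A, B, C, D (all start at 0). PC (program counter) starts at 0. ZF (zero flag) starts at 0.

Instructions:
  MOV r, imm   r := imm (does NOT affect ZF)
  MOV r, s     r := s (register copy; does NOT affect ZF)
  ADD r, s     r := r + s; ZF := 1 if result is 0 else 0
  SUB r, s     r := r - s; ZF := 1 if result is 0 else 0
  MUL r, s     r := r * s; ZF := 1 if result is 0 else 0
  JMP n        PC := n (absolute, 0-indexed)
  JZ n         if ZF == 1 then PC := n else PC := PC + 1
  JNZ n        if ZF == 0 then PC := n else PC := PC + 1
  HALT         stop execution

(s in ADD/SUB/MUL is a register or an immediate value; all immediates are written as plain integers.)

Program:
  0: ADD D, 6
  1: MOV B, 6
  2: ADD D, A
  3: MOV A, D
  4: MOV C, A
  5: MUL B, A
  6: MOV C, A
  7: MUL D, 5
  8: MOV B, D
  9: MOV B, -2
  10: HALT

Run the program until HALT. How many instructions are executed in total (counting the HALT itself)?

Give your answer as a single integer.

Step 1: PC=0 exec 'ADD D, 6'. After: A=0 B=0 C=0 D=6 ZF=0 PC=1
Step 2: PC=1 exec 'MOV B, 6'. After: A=0 B=6 C=0 D=6 ZF=0 PC=2
Step 3: PC=2 exec 'ADD D, A'. After: A=0 B=6 C=0 D=6 ZF=0 PC=3
Step 4: PC=3 exec 'MOV A, D'. After: A=6 B=6 C=0 D=6 ZF=0 PC=4
Step 5: PC=4 exec 'MOV C, A'. After: A=6 B=6 C=6 D=6 ZF=0 PC=5
Step 6: PC=5 exec 'MUL B, A'. After: A=6 B=36 C=6 D=6 ZF=0 PC=6
Step 7: PC=6 exec 'MOV C, A'. After: A=6 B=36 C=6 D=6 ZF=0 PC=7
Step 8: PC=7 exec 'MUL D, 5'. After: A=6 B=36 C=6 D=30 ZF=0 PC=8
Step 9: PC=8 exec 'MOV B, D'. After: A=6 B=30 C=6 D=30 ZF=0 PC=9
Step 10: PC=9 exec 'MOV B, -2'. After: A=6 B=-2 C=6 D=30 ZF=0 PC=10
Step 11: PC=10 exec 'HALT'. After: A=6 B=-2 C=6 D=30 ZF=0 PC=10 HALTED
Total instructions executed: 11

Answer: 11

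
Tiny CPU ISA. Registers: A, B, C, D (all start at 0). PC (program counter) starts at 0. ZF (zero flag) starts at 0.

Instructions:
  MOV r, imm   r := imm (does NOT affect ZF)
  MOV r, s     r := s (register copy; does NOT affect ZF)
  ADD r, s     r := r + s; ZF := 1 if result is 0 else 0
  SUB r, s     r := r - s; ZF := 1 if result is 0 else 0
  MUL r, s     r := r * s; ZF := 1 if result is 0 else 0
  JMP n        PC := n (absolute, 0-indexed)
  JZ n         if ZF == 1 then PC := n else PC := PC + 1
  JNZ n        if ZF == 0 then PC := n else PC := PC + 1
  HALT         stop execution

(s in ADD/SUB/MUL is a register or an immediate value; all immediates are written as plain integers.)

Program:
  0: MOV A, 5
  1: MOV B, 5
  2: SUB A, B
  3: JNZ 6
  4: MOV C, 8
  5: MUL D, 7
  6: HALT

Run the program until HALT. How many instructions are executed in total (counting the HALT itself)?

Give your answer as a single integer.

Answer: 7

Derivation:
Step 1: PC=0 exec 'MOV A, 5'. After: A=5 B=0 C=0 D=0 ZF=0 PC=1
Step 2: PC=1 exec 'MOV B, 5'. After: A=5 B=5 C=0 D=0 ZF=0 PC=2
Step 3: PC=2 exec 'SUB A, B'. After: A=0 B=5 C=0 D=0 ZF=1 PC=3
Step 4: PC=3 exec 'JNZ 6'. After: A=0 B=5 C=0 D=0 ZF=1 PC=4
Step 5: PC=4 exec 'MOV C, 8'. After: A=0 B=5 C=8 D=0 ZF=1 PC=5
Step 6: PC=5 exec 'MUL D, 7'. After: A=0 B=5 C=8 D=0 ZF=1 PC=6
Step 7: PC=6 exec 'HALT'. After: A=0 B=5 C=8 D=0 ZF=1 PC=6 HALTED
Total instructions executed: 7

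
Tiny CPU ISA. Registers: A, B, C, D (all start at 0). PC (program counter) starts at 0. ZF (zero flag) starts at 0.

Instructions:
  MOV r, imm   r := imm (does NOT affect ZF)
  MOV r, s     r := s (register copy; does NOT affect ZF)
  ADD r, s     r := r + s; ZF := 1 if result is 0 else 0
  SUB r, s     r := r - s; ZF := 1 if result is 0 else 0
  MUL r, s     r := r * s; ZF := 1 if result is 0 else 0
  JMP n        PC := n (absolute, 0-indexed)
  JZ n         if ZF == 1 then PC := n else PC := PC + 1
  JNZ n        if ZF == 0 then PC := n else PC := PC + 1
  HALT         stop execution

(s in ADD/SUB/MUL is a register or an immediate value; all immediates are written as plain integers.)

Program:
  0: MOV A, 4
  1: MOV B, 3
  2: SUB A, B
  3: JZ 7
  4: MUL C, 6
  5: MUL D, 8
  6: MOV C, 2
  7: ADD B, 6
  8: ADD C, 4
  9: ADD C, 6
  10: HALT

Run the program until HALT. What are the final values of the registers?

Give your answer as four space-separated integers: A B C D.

Step 1: PC=0 exec 'MOV A, 4'. After: A=4 B=0 C=0 D=0 ZF=0 PC=1
Step 2: PC=1 exec 'MOV B, 3'. After: A=4 B=3 C=0 D=0 ZF=0 PC=2
Step 3: PC=2 exec 'SUB A, B'. After: A=1 B=3 C=0 D=0 ZF=0 PC=3
Step 4: PC=3 exec 'JZ 7'. After: A=1 B=3 C=0 D=0 ZF=0 PC=4
Step 5: PC=4 exec 'MUL C, 6'. After: A=1 B=3 C=0 D=0 ZF=1 PC=5
Step 6: PC=5 exec 'MUL D, 8'. After: A=1 B=3 C=0 D=0 ZF=1 PC=6
Step 7: PC=6 exec 'MOV C, 2'. After: A=1 B=3 C=2 D=0 ZF=1 PC=7
Step 8: PC=7 exec 'ADD B, 6'. After: A=1 B=9 C=2 D=0 ZF=0 PC=8
Step 9: PC=8 exec 'ADD C, 4'. After: A=1 B=9 C=6 D=0 ZF=0 PC=9
Step 10: PC=9 exec 'ADD C, 6'. After: A=1 B=9 C=12 D=0 ZF=0 PC=10
Step 11: PC=10 exec 'HALT'. After: A=1 B=9 C=12 D=0 ZF=0 PC=10 HALTED

Answer: 1 9 12 0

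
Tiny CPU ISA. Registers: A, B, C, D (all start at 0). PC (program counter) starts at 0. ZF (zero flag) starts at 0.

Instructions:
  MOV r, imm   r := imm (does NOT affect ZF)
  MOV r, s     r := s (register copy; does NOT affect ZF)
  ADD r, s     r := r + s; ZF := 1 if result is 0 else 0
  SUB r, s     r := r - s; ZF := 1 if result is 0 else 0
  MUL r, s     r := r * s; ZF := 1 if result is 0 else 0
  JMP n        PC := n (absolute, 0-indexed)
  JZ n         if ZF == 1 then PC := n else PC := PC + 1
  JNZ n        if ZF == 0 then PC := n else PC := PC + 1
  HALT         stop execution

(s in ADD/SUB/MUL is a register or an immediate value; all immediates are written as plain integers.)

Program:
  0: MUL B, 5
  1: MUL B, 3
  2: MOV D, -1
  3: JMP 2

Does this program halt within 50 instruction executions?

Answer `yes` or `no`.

Step 1: PC=0 exec 'MUL B, 5'. After: A=0 B=0 C=0 D=0 ZF=1 PC=1
Step 2: PC=1 exec 'MUL B, 3'. After: A=0 B=0 C=0 D=0 ZF=1 PC=2
Step 3: PC=2 exec 'MOV D, -1'. After: A=0 B=0 C=0 D=-1 ZF=1 PC=3
Step 4: PC=3 exec 'JMP 2'. After: A=0 B=0 C=0 D=-1 ZF=1 PC=2
Step 5: PC=2 exec 'MOV D, -1'. After: A=0 B=0 C=0 D=-1 ZF=1 PC=3
State after step 5 equals state after step 3: the program is in a cycle of length 2 and will never halt.

Answer: no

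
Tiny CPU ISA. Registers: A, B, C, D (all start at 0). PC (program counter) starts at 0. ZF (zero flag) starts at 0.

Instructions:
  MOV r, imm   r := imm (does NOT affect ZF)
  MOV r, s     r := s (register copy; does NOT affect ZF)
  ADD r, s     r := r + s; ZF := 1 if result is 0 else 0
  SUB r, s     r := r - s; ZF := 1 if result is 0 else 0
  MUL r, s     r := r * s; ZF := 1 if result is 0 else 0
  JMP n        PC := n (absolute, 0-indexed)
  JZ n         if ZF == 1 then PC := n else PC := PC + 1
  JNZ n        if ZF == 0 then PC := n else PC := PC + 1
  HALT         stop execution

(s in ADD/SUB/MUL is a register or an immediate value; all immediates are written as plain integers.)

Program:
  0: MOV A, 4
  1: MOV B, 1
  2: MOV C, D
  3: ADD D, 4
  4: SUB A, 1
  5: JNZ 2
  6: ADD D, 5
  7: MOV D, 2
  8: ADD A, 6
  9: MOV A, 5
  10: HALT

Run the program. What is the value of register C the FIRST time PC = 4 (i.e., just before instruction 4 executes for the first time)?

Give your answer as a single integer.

Step 1: PC=0 exec 'MOV A, 4'. After: A=4 B=0 C=0 D=0 ZF=0 PC=1
Step 2: PC=1 exec 'MOV B, 1'. After: A=4 B=1 C=0 D=0 ZF=0 PC=2
Step 3: PC=2 exec 'MOV C, D'. After: A=4 B=1 C=0 D=0 ZF=0 PC=3
Step 4: PC=3 exec 'ADD D, 4'. After: A=4 B=1 C=0 D=4 ZF=0 PC=4
First time PC=4: C=0

0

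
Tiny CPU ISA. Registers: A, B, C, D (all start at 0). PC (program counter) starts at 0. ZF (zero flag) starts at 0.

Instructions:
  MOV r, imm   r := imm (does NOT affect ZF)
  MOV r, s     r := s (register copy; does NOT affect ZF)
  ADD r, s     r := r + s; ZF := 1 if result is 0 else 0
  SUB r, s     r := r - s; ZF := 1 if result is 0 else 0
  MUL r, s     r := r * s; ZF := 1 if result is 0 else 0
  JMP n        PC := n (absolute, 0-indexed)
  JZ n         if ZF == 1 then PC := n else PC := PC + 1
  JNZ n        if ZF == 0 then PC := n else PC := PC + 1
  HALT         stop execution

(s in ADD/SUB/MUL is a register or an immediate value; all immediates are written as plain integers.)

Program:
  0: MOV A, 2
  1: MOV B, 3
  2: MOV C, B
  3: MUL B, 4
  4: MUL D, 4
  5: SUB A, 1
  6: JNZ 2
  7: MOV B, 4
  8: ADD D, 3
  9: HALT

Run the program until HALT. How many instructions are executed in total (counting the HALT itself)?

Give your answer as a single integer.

Answer: 15

Derivation:
Step 1: PC=0 exec 'MOV A, 2'. After: A=2 B=0 C=0 D=0 ZF=0 PC=1
Step 2: PC=1 exec 'MOV B, 3'. After: A=2 B=3 C=0 D=0 ZF=0 PC=2
Step 3: PC=2 exec 'MOV C, B'. After: A=2 B=3 C=3 D=0 ZF=0 PC=3
Step 4: PC=3 exec 'MUL B, 4'. After: A=2 B=12 C=3 D=0 ZF=0 PC=4
Step 5: PC=4 exec 'MUL D, 4'. After: A=2 B=12 C=3 D=0 ZF=1 PC=5
Step 6: PC=5 exec 'SUB A, 1'. After: A=1 B=12 C=3 D=0 ZF=0 PC=6
Step 7: PC=6 exec 'JNZ 2'. After: A=1 B=12 C=3 D=0 ZF=0 PC=2
Step 8: PC=2 exec 'MOV C, B'. After: A=1 B=12 C=12 D=0 ZF=0 PC=3
Step 9: PC=3 exec 'MUL B, 4'. After: A=1 B=48 C=12 D=0 ZF=0 PC=4
Step 10: PC=4 exec 'MUL D, 4'. After: A=1 B=48 C=12 D=0 ZF=1 PC=5
Step 11: PC=5 exec 'SUB A, 1'. After: A=0 B=48 C=12 D=0 ZF=1 PC=6
Step 12: PC=6 exec 'JNZ 2'. After: A=0 B=48 C=12 D=0 ZF=1 PC=7
Step 13: PC=7 exec 'MOV B, 4'. After: A=0 B=4 C=12 D=0 ZF=1 PC=8
Step 14: PC=8 exec 'ADD D, 3'. After: A=0 B=4 C=12 D=3 ZF=0 PC=9
Step 15: PC=9 exec 'HALT'. After: A=0 B=4 C=12 D=3 ZF=0 PC=9 HALTED
Total instructions executed: 15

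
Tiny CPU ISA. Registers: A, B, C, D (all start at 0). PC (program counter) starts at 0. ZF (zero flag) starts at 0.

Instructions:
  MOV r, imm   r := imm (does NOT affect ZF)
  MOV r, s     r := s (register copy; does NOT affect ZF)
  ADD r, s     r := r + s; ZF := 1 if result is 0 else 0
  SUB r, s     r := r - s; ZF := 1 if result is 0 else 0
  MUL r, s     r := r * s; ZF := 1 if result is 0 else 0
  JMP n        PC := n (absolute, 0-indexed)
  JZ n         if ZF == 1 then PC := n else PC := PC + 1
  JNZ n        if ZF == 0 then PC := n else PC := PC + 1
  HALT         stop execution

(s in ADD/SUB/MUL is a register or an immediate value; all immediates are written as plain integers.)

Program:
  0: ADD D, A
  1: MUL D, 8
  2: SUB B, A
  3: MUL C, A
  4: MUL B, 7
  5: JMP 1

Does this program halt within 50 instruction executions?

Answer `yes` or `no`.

Answer: no

Derivation:
Step 1: PC=0 exec 'ADD D, A'. After: A=0 B=0 C=0 D=0 ZF=1 PC=1
Step 2: PC=1 exec 'MUL D, 8'. After: A=0 B=0 C=0 D=0 ZF=1 PC=2
Step 3: PC=2 exec 'SUB B, A'. After: A=0 B=0 C=0 D=0 ZF=1 PC=3
Step 4: PC=3 exec 'MUL C, A'. After: A=0 B=0 C=0 D=0 ZF=1 PC=4
Step 5: PC=4 exec 'MUL B, 7'. After: A=0 B=0 C=0 D=0 ZF=1 PC=5
Step 6: PC=5 exec 'JMP 1'. After: A=0 B=0 C=0 D=0 ZF=1 PC=1
State after step 6 equals state after step 1: the program is in a cycle of length 5 and will never halt.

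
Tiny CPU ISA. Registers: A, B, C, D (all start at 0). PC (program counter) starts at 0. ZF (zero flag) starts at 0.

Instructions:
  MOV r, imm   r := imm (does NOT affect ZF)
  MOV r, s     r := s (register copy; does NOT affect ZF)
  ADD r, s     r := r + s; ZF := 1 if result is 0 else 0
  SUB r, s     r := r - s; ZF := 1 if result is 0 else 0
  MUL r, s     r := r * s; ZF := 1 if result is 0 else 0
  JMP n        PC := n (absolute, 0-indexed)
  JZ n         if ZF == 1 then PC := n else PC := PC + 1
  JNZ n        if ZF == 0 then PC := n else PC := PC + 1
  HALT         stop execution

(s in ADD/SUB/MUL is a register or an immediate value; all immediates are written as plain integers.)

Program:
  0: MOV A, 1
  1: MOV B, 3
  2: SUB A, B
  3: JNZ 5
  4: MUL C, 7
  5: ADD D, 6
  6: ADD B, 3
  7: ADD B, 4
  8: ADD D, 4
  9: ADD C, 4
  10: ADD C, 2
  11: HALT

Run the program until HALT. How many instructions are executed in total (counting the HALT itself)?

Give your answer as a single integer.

Step 1: PC=0 exec 'MOV A, 1'. After: A=1 B=0 C=0 D=0 ZF=0 PC=1
Step 2: PC=1 exec 'MOV B, 3'. After: A=1 B=3 C=0 D=0 ZF=0 PC=2
Step 3: PC=2 exec 'SUB A, B'. After: A=-2 B=3 C=0 D=0 ZF=0 PC=3
Step 4: PC=3 exec 'JNZ 5'. After: A=-2 B=3 C=0 D=0 ZF=0 PC=5
Step 5: PC=5 exec 'ADD D, 6'. After: A=-2 B=3 C=0 D=6 ZF=0 PC=6
Step 6: PC=6 exec 'ADD B, 3'. After: A=-2 B=6 C=0 D=6 ZF=0 PC=7
Step 7: PC=7 exec 'ADD B, 4'. After: A=-2 B=10 C=0 D=6 ZF=0 PC=8
Step 8: PC=8 exec 'ADD D, 4'. After: A=-2 B=10 C=0 D=10 ZF=0 PC=9
Step 9: PC=9 exec 'ADD C, 4'. After: A=-2 B=10 C=4 D=10 ZF=0 PC=10
Step 10: PC=10 exec 'ADD C, 2'. After: A=-2 B=10 C=6 D=10 ZF=0 PC=11
Step 11: PC=11 exec 'HALT'. After: A=-2 B=10 C=6 D=10 ZF=0 PC=11 HALTED
Total instructions executed: 11

Answer: 11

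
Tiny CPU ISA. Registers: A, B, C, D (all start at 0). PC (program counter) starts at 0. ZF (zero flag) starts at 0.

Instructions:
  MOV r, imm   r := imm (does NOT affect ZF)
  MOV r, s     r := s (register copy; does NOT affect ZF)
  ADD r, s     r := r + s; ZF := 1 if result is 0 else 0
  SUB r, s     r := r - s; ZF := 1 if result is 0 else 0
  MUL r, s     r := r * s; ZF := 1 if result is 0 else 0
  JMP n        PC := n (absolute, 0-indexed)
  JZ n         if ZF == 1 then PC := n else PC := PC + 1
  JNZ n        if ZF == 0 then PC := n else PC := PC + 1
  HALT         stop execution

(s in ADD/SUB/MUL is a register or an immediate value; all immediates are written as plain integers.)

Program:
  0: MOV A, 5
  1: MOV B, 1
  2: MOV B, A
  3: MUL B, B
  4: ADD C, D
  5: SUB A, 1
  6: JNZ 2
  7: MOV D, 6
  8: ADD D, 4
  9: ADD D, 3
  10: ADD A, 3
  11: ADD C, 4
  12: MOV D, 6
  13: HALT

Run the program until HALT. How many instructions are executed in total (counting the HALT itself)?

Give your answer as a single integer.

Step 1: PC=0 exec 'MOV A, 5'. After: A=5 B=0 C=0 D=0 ZF=0 PC=1
Step 2: PC=1 exec 'MOV B, 1'. After: A=5 B=1 C=0 D=0 ZF=0 PC=2
Step 3: PC=2 exec 'MOV B, A'. After: A=5 B=5 C=0 D=0 ZF=0 PC=3
Step 4: PC=3 exec 'MUL B, B'. After: A=5 B=25 C=0 D=0 ZF=0 PC=4
Step 5: PC=4 exec 'ADD C, D'. After: A=5 B=25 C=0 D=0 ZF=1 PC=5
Step 6: PC=5 exec 'SUB A, 1'. After: A=4 B=25 C=0 D=0 ZF=0 PC=6
Step 7: PC=6 exec 'JNZ 2'. After: A=4 B=25 C=0 D=0 ZF=0 PC=2
Step 8: PC=2 exec 'MOV B, A'. After: A=4 B=4 C=0 D=0 ZF=0 PC=3
Step 9: PC=3 exec 'MUL B, B'. After: A=4 B=16 C=0 D=0 ZF=0 PC=4
Step 10: PC=4 exec 'ADD C, D'. After: A=4 B=16 C=0 D=0 ZF=1 PC=5
Step 11: PC=5 exec 'SUB A, 1'. After: A=3 B=16 C=0 D=0 ZF=0 PC=6
Step 12: PC=6 exec 'JNZ 2'. After: A=3 B=16 C=0 D=0 ZF=0 PC=2
Step 13: PC=2 exec 'MOV B, A'. After: A=3 B=3 C=0 D=0 ZF=0 PC=3
Step 14: PC=3 exec 'MUL B, B'. After: A=3 B=9 C=0 D=0 ZF=0 PC=4
Step 15: PC=4 exec 'ADD C, D'. After: A=3 B=9 C=0 D=0 ZF=1 PC=5
Step 16: PC=5 exec 'SUB A, 1'. After: A=2 B=9 C=0 D=0 ZF=0 PC=6
Step 17: PC=6 exec 'JNZ 2'. After: A=2 B=9 C=0 D=0 ZF=0 PC=2
Step 18: PC=2 exec 'MOV B, A'. After: A=2 B=2 C=0 D=0 ZF=0 PC=3
Step 19: PC=3 exec 'MUL B, B'. After: A=2 B=4 C=0 D=0 ZF=0 PC=4
Step 20: PC=4 exec 'ADD C, D'. After: A=2 B=4 C=0 D=0 ZF=1 PC=5
Step 21: PC=5 exec 'SUB A, 1'. After: A=1 B=4 C=0 D=0 ZF=0 PC=6
Step 22: PC=6 exec 'JNZ 2'. After: A=1 B=4 C=0 D=0 ZF=0 PC=2
Step 23: PC=2 exec 'MOV B, A'. After: A=1 B=1 C=0 D=0 ZF=0 PC=3
Step 24: PC=3 exec 'MUL B, B'. After: A=1 B=1 C=0 D=0 ZF=0 PC=4
Step 25: PC=4 exec 'ADD C, D'. After: A=1 B=1 C=0 D=0 ZF=1 PC=5
Step 26: PC=5 exec 'SUB A, 1'. After: A=0 B=1 C=0 D=0 ZF=1 PC=6
Step 27: PC=6 exec 'JNZ 2'. After: A=0 B=1 C=0 D=0 ZF=1 PC=7
Step 28: PC=7 exec 'MOV D, 6'. After: A=0 B=1 C=0 D=6 ZF=1 PC=8
Step 29: PC=8 exec 'ADD D, 4'. After: A=0 B=1 C=0 D=10 ZF=0 PC=9
Step 30: PC=9 exec 'ADD D, 3'. After: A=0 B=1 C=0 D=13 ZF=0 PC=10
Step 31: PC=10 exec 'ADD A, 3'. After: A=3 B=1 C=0 D=13 ZF=0 PC=11
Step 32: PC=11 exec 'ADD C, 4'. After: A=3 B=1 C=4 D=13 ZF=0 PC=12
Step 33: PC=12 exec 'MOV D, 6'. After: A=3 B=1 C=4 D=6 ZF=0 PC=13
Step 34: PC=13 exec 'HALT'. After: A=3 B=1 C=4 D=6 ZF=0 PC=13 HALTED
Total instructions executed: 34

Answer: 34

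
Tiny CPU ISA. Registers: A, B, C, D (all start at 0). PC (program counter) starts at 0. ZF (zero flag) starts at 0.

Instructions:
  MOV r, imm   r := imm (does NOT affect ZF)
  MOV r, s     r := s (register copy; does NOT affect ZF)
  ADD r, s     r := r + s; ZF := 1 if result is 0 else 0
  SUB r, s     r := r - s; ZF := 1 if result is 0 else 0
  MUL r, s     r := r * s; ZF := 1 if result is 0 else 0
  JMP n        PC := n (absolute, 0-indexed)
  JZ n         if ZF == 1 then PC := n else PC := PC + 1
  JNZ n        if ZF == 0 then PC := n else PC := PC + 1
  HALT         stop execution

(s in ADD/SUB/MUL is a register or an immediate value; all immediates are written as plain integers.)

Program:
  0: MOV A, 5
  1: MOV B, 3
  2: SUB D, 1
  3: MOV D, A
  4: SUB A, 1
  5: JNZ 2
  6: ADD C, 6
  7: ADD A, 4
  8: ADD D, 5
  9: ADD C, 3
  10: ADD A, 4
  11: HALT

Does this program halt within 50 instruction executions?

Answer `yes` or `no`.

Step 1: PC=0 exec 'MOV A, 5'. After: A=5 B=0 C=0 D=0 ZF=0 PC=1
Step 2: PC=1 exec 'MOV B, 3'. After: A=5 B=3 C=0 D=0 ZF=0 PC=2
Step 3: PC=2 exec 'SUB D, 1'. After: A=5 B=3 C=0 D=-1 ZF=0 PC=3
Step 4: PC=3 exec 'MOV D, A'. After: A=5 B=3 C=0 D=5 ZF=0 PC=4
Step 5: PC=4 exec 'SUB A, 1'. After: A=4 B=3 C=0 D=5 ZF=0 PC=5
Step 6: PC=5 exec 'JNZ 2'. After: A=4 B=3 C=0 D=5 ZF=0 PC=2
Step 7: PC=2 exec 'SUB D, 1'. After: A=4 B=3 C=0 D=4 ZF=0 PC=3
Step 8: PC=3 exec 'MOV D, A'. After: A=4 B=3 C=0 D=4 ZF=0 PC=4
Step 9: PC=4 exec 'SUB A, 1'. After: A=3 B=3 C=0 D=4 ZF=0 PC=5
Step 10: PC=5 exec 'JNZ 2'. After: A=3 B=3 C=0 D=4 ZF=0 PC=2
Step 11: PC=2 exec 'SUB D, 1'. After: A=3 B=3 C=0 D=3 ZF=0 PC=3
Step 12: PC=3 exec 'MOV D, A'. After: A=3 B=3 C=0 D=3 ZF=0 PC=4
Step 13: PC=4 exec 'SUB A, 1'. After: A=2 B=3 C=0 D=3 ZF=0 PC=5
Step 14: PC=5 exec 'JNZ 2'. After: A=2 B=3 C=0 D=3 ZF=0 PC=2
Step 15: PC=2 exec 'SUB D, 1'. After: A=2 B=3 C=0 D=2 ZF=0 PC=3
Step 16: PC=3 exec 'MOV D, A'. After: A=2 B=3 C=0 D=2 ZF=0 PC=4
Step 17: PC=4 exec 'SUB A, 1'. After: A=1 B=3 C=0 D=2 ZF=0 PC=5
Step 18: PC=5 exec 'JNZ 2'. After: A=1 B=3 C=0 D=2 ZF=0 PC=2
Step 19: PC=2 exec 'SUB D, 1'. After: A=1 B=3 C=0 D=1 ZF=0 PC=3
Step 20: PC=3 exec 'MOV D, A'. After: A=1 B=3 C=0 D=1 ZF=0 PC=4
Step 21: PC=4 exec 'SUB A, 1'. After: A=0 B=3 C=0 D=1 ZF=1 PC=5
Step 22: PC=5 exec 'JNZ 2'. After: A=0 B=3 C=0 D=1 ZF=1 PC=6
Step 23: PC=6 exec 'ADD C, 6'. After: A=0 B=3 C=6 D=1 ZF=0 PC=7
Step 24: PC=7 exec 'ADD A, 4'. After: A=4 B=3 C=6 D=1 ZF=0 PC=8
Step 25: PC=8 exec 'ADD D, 5'. After: A=4 B=3 C=6 D=6 ZF=0 PC=9
Step 26: PC=9 exec 'ADD C, 3'. After: A=4 B=3 C=9 D=6 ZF=0 PC=10
Step 27: PC=10 exec 'ADD A, 4'. After: A=8 B=3 C=9 D=6 ZF=0 PC=11
Step 28: PC=11 exec 'HALT'. After: A=8 B=3 C=9 D=6 ZF=0 PC=11 HALTED

Answer: yes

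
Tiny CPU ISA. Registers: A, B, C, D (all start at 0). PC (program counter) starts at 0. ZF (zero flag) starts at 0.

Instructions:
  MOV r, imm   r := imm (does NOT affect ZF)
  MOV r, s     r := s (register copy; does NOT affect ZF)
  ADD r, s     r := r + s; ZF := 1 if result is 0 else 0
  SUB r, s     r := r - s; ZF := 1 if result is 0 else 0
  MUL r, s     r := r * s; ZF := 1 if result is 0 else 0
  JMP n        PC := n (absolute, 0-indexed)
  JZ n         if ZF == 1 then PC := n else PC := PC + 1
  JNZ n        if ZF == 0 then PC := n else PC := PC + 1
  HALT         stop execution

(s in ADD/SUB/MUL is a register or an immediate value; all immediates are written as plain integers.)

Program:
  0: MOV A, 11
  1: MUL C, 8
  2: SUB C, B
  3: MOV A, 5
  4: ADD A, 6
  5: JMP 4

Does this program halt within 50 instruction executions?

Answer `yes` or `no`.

Step 1: PC=0 exec 'MOV A, 11'. After: A=11 B=0 C=0 D=0 ZF=0 PC=1
Step 2: PC=1 exec 'MUL C, 8'. After: A=11 B=0 C=0 D=0 ZF=1 PC=2
Step 3: PC=2 exec 'SUB C, B'. After: A=11 B=0 C=0 D=0 ZF=1 PC=3
Step 4: PC=3 exec 'MOV A, 5'. After: A=5 B=0 C=0 D=0 ZF=1 PC=4
Step 5: PC=4 exec 'ADD A, 6'. After: A=11 B=0 C=0 D=0 ZF=0 PC=5
Step 6: PC=5 exec 'JMP 4'. After: A=11 B=0 C=0 D=0 ZF=0 PC=4
Step 7: PC=4 exec 'ADD A, 6'. After: A=17 B=0 C=0 D=0 ZF=0 PC=5
Step 8: PC=5 exec 'JMP 4'. After: A=17 B=0 C=0 D=0 ZF=0 PC=4
Step 9: PC=4 exec 'ADD A, 6'. After: A=23 B=0 C=0 D=0 ZF=0 PC=5
Step 10: PC=5 exec 'JMP 4'. After: A=23 B=0 C=0 D=0 ZF=0 PC=4
Step 11: PC=4 exec 'ADD A, 6'. After: A=29 B=0 C=0 D=0 ZF=0 PC=5
Step 12: PC=5 exec 'JMP 4'. After: A=29 B=0 C=0 D=0 ZF=0 PC=4
Step 13: PC=4 exec 'ADD A, 6'. After: A=35 B=0 C=0 D=0 ZF=0 PC=5
Step 14: PC=5 exec 'JMP 4'. After: A=35 B=0 C=0 D=0 ZF=0 PC=4
Step 15: PC=4 exec 'ADD A, 6'. After: A=41 B=0 C=0 D=0 ZF=0 PC=5
After 50 steps: not halted. PC revisits the same instructions with no path to HALT; will never halt.

Answer: no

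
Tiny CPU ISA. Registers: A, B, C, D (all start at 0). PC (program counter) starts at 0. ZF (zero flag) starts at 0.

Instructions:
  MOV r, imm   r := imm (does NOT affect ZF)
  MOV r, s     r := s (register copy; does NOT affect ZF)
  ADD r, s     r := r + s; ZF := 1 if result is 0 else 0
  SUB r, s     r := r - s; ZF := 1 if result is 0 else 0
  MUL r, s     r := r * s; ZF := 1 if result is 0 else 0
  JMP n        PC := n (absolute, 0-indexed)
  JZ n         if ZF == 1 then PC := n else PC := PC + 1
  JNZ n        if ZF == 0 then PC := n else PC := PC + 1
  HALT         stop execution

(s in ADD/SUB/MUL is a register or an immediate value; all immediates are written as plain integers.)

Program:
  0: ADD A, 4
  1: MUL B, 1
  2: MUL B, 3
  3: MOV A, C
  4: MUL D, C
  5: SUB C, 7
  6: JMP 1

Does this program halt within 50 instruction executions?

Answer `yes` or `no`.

Step 1: PC=0 exec 'ADD A, 4'. After: A=4 B=0 C=0 D=0 ZF=0 PC=1
Step 2: PC=1 exec 'MUL B, 1'. After: A=4 B=0 C=0 D=0 ZF=1 PC=2
Step 3: PC=2 exec 'MUL B, 3'. After: A=4 B=0 C=0 D=0 ZF=1 PC=3
Step 4: PC=3 exec 'MOV A, C'. After: A=0 B=0 C=0 D=0 ZF=1 PC=4
Step 5: PC=4 exec 'MUL D, C'. After: A=0 B=0 C=0 D=0 ZF=1 PC=5
Step 6: PC=5 exec 'SUB C, 7'. After: A=0 B=0 C=-7 D=0 ZF=0 PC=6
Step 7: PC=6 exec 'JMP 1'. After: A=0 B=0 C=-7 D=0 ZF=0 PC=1
Step 8: PC=1 exec 'MUL B, 1'. After: A=0 B=0 C=-7 D=0 ZF=1 PC=2
Step 9: PC=2 exec 'MUL B, 3'. After: A=0 B=0 C=-7 D=0 ZF=1 PC=3
Step 10: PC=3 exec 'MOV A, C'. After: A=-7 B=0 C=-7 D=0 ZF=1 PC=4
Step 11: PC=4 exec 'MUL D, C'. After: A=-7 B=0 C=-7 D=0 ZF=1 PC=5
Step 12: PC=5 exec 'SUB C, 7'. After: A=-7 B=0 C=-14 D=0 ZF=0 PC=6
Step 13: PC=6 exec 'JMP 1'. After: A=-7 B=0 C=-14 D=0 ZF=0 PC=1
Step 14: PC=1 exec 'MUL B, 1'. After: A=-7 B=0 C=-14 D=0 ZF=1 PC=2
Step 15: PC=2 exec 'MUL B, 3'. After: A=-7 B=0 C=-14 D=0 ZF=1 PC=3
After 50 steps: not halted. PC revisits the same instructions with no path to HALT; will never halt.

Answer: no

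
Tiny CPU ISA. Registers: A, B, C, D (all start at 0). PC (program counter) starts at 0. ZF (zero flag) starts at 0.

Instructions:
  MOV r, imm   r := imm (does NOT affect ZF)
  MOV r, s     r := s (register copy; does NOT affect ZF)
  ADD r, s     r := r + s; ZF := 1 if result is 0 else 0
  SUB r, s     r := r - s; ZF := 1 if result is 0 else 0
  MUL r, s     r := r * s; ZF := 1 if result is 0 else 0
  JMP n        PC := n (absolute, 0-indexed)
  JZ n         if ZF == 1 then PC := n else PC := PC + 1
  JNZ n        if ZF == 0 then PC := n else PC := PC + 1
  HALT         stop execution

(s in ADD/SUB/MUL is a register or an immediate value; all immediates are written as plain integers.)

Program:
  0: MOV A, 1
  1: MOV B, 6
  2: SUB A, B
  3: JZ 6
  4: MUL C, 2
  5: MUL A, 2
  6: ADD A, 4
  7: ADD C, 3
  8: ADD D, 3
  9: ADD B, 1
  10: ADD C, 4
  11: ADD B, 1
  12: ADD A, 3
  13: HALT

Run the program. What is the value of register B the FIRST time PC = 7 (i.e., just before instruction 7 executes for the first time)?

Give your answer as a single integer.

Step 1: PC=0 exec 'MOV A, 1'. After: A=1 B=0 C=0 D=0 ZF=0 PC=1
Step 2: PC=1 exec 'MOV B, 6'. After: A=1 B=6 C=0 D=0 ZF=0 PC=2
Step 3: PC=2 exec 'SUB A, B'. After: A=-5 B=6 C=0 D=0 ZF=0 PC=3
Step 4: PC=3 exec 'JZ 6'. After: A=-5 B=6 C=0 D=0 ZF=0 PC=4
Step 5: PC=4 exec 'MUL C, 2'. After: A=-5 B=6 C=0 D=0 ZF=1 PC=5
Step 6: PC=5 exec 'MUL A, 2'. After: A=-10 B=6 C=0 D=0 ZF=0 PC=6
Step 7: PC=6 exec 'ADD A, 4'. After: A=-6 B=6 C=0 D=0 ZF=0 PC=7
First time PC=7: B=6

6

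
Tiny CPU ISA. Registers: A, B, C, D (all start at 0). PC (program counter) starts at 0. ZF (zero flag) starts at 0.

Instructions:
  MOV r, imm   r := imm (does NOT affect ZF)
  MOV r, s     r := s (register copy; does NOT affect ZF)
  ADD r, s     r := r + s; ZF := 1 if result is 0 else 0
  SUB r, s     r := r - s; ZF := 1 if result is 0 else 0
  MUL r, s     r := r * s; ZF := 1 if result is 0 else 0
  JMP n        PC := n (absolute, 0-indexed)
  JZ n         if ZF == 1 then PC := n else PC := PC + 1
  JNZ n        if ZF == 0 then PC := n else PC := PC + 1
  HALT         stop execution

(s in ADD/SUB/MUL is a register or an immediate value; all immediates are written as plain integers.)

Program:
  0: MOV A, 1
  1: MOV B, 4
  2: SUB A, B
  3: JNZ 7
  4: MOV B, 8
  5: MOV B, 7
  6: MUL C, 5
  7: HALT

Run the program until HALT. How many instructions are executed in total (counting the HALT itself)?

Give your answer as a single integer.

Step 1: PC=0 exec 'MOV A, 1'. After: A=1 B=0 C=0 D=0 ZF=0 PC=1
Step 2: PC=1 exec 'MOV B, 4'. After: A=1 B=4 C=0 D=0 ZF=0 PC=2
Step 3: PC=2 exec 'SUB A, B'. After: A=-3 B=4 C=0 D=0 ZF=0 PC=3
Step 4: PC=3 exec 'JNZ 7'. After: A=-3 B=4 C=0 D=0 ZF=0 PC=7
Step 5: PC=7 exec 'HALT'. After: A=-3 B=4 C=0 D=0 ZF=0 PC=7 HALTED
Total instructions executed: 5

Answer: 5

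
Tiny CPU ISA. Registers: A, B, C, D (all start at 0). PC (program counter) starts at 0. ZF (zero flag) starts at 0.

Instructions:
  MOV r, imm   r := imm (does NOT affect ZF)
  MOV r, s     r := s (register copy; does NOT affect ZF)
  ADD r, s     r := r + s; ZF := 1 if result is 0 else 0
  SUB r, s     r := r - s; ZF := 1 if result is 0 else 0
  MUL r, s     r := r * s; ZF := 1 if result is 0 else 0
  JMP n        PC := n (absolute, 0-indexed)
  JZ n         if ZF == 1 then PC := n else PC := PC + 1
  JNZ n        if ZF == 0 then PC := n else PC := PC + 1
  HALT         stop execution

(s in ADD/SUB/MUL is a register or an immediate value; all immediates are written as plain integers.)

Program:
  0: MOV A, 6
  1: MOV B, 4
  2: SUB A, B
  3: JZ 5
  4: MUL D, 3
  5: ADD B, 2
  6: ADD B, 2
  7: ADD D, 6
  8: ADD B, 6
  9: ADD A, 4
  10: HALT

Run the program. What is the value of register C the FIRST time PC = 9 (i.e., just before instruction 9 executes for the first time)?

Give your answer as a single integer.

Step 1: PC=0 exec 'MOV A, 6'. After: A=6 B=0 C=0 D=0 ZF=0 PC=1
Step 2: PC=1 exec 'MOV B, 4'. After: A=6 B=4 C=0 D=0 ZF=0 PC=2
Step 3: PC=2 exec 'SUB A, B'. After: A=2 B=4 C=0 D=0 ZF=0 PC=3
Step 4: PC=3 exec 'JZ 5'. After: A=2 B=4 C=0 D=0 ZF=0 PC=4
Step 5: PC=4 exec 'MUL D, 3'. After: A=2 B=4 C=0 D=0 ZF=1 PC=5
Step 6: PC=5 exec 'ADD B, 2'. After: A=2 B=6 C=0 D=0 ZF=0 PC=6
Step 7: PC=6 exec 'ADD B, 2'. After: A=2 B=8 C=0 D=0 ZF=0 PC=7
Step 8: PC=7 exec 'ADD D, 6'. After: A=2 B=8 C=0 D=6 ZF=0 PC=8
Step 9: PC=8 exec 'ADD B, 6'. After: A=2 B=14 C=0 D=6 ZF=0 PC=9
First time PC=9: C=0

0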